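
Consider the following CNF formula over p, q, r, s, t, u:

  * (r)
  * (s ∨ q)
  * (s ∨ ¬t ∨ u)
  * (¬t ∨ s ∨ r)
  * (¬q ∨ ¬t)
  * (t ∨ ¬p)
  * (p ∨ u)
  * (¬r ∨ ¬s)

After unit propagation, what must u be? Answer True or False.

True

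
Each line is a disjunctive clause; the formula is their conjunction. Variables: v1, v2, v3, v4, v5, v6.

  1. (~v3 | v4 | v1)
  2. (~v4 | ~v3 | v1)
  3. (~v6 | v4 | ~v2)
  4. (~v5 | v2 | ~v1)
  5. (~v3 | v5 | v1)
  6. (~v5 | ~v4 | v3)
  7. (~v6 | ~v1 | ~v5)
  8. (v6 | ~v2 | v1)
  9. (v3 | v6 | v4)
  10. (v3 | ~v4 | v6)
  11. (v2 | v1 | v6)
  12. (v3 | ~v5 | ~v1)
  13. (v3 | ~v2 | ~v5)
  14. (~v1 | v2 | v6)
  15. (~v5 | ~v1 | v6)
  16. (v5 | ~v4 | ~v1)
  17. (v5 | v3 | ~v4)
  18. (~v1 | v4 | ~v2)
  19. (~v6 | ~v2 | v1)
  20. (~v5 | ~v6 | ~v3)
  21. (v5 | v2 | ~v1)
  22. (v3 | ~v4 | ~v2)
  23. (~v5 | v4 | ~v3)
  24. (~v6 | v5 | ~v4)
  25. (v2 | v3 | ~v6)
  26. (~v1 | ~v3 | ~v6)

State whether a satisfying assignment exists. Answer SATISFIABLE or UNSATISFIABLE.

UNSATISFIABLE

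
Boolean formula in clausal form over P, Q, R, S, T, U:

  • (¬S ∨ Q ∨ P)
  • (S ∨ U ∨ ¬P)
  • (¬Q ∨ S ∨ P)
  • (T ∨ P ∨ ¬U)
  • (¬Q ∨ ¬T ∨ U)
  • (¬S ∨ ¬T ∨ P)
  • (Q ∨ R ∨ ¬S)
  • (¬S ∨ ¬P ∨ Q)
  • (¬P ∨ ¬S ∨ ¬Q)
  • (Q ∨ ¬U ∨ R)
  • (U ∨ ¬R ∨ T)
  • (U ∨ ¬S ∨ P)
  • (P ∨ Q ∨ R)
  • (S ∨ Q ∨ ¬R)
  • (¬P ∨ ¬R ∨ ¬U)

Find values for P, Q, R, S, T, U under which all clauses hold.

P=T, Q=T, R=F, S=F, T=F, U=T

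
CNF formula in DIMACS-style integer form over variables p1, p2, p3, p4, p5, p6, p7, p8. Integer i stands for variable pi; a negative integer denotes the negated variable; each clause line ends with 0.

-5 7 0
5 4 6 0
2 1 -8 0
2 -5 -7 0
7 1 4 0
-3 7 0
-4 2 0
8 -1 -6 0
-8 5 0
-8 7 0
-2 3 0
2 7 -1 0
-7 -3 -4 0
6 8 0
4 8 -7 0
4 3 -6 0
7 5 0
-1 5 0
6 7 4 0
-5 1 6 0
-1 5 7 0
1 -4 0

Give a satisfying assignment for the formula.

Try p1 = True.
  then p5 is forced to True.
  then p7 is forced to True.
  then p2 is forced to True.
  then p3 is forced to True.
  then p4 is forced to False.
  then p8 is forced to True.
p6 is now unconstrained; take p6 = False.
Every clause has at least one true literal under this assignment.

p1=True, p2=True, p3=True, p4=False, p5=True, p6=False, p7=True, p8=True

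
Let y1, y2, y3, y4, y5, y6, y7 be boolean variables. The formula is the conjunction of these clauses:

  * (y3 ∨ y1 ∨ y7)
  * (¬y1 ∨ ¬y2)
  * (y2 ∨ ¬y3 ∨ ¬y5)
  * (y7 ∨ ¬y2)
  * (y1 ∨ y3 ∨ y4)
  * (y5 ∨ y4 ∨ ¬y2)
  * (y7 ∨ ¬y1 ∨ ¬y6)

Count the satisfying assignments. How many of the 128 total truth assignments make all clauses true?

40

Case analysis on y1 and y2:
  y1=T, y2=T: a clause becomes empty — 0.
  y1=T, y2=F: y4 free; 9 ways for (y3,y5,y6,y7) × 2^1 = 18.
  y1=F, y2=T: y6 free; 5 ways for (y3,y4,y5,y7) × 2^1 = 10.
  y1=F, y2=F: y6 free; 6 ways for (y3,y4,y5,y7) × 2^1 = 12.
Total: 0 + 18 + 10 + 12 = 40.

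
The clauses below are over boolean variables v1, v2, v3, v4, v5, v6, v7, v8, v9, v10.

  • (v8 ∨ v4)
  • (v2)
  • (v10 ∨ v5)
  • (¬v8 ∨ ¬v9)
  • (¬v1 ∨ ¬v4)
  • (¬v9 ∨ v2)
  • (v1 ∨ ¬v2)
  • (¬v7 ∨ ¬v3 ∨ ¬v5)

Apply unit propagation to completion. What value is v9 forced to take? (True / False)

Unit clause (v2) sets v2 = True.
In (v1 ∨ ¬v2), ¬v2 is now false; v1 must hold, so v1 = True.
In (¬v1 ∨ ¬v4), ¬v1 is now false; ¬v4 must hold, so v4 = False.
From (v4 ∨ v8) and v4 = False: v8 = True.
From (¬v9 ∨ ¬v8) and v8 = True: v9 = False.

False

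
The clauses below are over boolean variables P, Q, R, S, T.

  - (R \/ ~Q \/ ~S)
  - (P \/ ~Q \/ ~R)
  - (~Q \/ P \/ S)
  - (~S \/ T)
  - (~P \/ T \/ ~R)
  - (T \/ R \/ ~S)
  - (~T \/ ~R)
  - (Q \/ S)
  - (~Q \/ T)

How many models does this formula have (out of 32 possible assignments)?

3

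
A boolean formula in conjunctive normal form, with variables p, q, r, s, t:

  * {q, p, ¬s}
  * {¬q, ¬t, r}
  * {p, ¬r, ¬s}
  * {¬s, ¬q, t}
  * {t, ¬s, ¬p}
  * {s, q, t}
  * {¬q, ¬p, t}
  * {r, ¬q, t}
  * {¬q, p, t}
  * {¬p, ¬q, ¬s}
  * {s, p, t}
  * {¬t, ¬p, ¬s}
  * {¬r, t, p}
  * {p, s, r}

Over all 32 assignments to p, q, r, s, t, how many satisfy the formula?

5

Satisfying assignments:
  p=0 q=0 r=1 s=0 t=1
  p=0 q=1 r=1 s=0 t=1
  p=1 q=0 r=0 s=0 t=1
  p=1 q=0 r=1 s=0 t=1
  p=1 q=1 r=1 s=0 t=1
That's 5 in total.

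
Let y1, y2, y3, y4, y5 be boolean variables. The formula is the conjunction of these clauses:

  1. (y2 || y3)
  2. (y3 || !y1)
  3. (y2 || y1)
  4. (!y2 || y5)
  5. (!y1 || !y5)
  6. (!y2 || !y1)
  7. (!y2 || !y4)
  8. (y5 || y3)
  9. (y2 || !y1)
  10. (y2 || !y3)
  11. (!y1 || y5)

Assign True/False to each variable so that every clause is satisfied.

y1=0, y2=1, y3=1, y4=0, y5=1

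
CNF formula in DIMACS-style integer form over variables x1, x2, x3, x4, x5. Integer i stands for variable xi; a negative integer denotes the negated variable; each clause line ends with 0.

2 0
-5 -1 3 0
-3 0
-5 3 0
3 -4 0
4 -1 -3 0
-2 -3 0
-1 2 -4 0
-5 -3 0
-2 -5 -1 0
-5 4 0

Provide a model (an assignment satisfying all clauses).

x1=False, x2=True, x3=False, x4=False, x5=False

Unit propagation: (x2) forces x2 = True.
(~x3) is a unit clause, so x3 = False.
Unit propagation: (~x5) forces x5 = False.
The clause (~x4) is unit: x4 must be False.
x1 is now unconstrained; take x1 = False.
Every clause has at least one true literal under this assignment.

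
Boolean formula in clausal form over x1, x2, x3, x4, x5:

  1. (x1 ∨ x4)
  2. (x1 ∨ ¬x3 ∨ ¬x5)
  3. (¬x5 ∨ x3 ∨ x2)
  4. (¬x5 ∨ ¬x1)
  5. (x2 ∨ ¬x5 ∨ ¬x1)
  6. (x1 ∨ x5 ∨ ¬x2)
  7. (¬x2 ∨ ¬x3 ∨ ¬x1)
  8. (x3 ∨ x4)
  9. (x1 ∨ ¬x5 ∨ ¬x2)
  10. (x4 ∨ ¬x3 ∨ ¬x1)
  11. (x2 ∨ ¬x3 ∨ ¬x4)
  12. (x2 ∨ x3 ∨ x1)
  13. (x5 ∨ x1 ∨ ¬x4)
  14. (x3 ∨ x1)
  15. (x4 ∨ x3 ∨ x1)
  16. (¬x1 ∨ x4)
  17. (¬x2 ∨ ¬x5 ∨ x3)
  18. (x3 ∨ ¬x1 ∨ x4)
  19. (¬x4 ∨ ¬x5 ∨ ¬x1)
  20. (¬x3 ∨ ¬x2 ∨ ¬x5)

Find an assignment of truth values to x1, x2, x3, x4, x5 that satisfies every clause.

Set x1 = True and propagate.
  then x5 is forced to False.
  then x4 is forced to True.
For the remaining variables, x2 = False, x3 = False works.
Every clause has at least one true literal under this assignment.

x1=T, x2=F, x3=F, x4=T, x5=F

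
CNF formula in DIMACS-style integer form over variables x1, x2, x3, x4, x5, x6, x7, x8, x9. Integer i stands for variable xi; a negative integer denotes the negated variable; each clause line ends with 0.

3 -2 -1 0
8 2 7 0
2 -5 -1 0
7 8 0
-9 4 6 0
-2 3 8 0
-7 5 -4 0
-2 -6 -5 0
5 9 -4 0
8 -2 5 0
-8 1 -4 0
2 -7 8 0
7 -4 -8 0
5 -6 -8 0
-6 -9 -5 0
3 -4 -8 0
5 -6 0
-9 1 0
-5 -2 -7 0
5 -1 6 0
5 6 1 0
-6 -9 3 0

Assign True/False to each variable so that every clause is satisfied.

Set x1 = False and propagate.
  then x9 is forced to False.
The remaining clauses are satisfied by x2 = False, x3 = False, x4 = False, x5 = True, x6 = True, x7 = False, x8 = True.
Every clause has at least one true literal under this assignment.

x1=False  x2=False  x3=False  x4=False  x5=True  x6=True  x7=False  x8=True  x9=False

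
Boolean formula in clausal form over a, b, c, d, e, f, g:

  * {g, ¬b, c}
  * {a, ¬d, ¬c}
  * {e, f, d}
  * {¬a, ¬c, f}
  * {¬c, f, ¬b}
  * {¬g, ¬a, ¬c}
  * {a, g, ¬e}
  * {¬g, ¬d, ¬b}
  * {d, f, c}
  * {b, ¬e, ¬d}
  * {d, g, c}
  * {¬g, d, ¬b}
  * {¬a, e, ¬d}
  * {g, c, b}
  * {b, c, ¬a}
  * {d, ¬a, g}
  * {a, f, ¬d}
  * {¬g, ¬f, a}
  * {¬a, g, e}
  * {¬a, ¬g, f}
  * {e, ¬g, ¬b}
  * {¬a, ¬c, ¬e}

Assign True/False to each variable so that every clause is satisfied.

Set a = False and propagate.
Set b = False and propagate.
The remaining clauses are satisfied by c = True, d = False, e = True, f = False, g = True.

a = False, b = False, c = True, d = False, e = True, f = False, g = True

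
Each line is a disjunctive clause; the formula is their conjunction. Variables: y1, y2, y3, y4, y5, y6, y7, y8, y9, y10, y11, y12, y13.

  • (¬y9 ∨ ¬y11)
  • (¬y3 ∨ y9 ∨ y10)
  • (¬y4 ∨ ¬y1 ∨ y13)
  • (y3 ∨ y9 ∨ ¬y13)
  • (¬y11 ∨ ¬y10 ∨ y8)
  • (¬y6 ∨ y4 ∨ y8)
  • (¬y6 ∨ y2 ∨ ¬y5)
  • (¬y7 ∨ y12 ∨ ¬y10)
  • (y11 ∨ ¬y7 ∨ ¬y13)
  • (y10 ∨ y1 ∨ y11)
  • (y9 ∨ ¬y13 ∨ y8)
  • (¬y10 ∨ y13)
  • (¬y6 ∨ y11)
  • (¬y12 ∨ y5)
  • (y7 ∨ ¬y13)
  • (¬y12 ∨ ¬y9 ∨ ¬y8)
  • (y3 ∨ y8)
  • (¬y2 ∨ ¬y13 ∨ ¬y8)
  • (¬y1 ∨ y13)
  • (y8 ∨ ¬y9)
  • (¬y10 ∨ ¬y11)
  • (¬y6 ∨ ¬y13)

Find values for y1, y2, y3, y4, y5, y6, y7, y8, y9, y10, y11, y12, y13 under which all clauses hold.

y1=False  y2=False  y3=False  y4=False  y5=False  y6=True  y7=False  y8=True  y9=False  y10=False  y11=True  y12=False  y13=False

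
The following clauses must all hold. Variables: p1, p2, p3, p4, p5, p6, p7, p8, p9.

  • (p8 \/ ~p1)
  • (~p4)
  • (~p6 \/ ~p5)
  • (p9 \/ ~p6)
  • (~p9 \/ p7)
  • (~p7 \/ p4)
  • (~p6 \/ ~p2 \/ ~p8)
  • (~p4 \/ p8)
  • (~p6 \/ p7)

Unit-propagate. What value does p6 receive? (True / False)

False

Unit clause (~p4) sets p4 = False.
In (~p7 \/ p4), p4 is now false; ~p7 must hold, so p7 = False.
In (p7 \/ ~p9), p7 is now false; ~p9 must hold, so p9 = False.
(~p6 \/ p9): since p9 = False, the clause reduces to (~p6). p6 = False.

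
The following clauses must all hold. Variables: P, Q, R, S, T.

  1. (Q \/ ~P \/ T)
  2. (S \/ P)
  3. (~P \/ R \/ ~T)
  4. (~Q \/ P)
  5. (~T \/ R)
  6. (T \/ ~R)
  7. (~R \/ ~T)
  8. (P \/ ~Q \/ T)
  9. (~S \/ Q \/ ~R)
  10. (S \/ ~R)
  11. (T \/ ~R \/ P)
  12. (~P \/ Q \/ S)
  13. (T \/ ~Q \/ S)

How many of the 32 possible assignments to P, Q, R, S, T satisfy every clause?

2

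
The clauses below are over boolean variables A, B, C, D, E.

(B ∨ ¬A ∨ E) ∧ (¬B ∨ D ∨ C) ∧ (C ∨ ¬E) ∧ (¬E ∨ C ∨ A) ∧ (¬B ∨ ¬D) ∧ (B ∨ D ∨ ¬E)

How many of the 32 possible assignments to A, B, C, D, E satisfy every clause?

10

Split on B, then E.
  B=1, E=1: remaining (A,C,D) ∈ {(0,1,0); (1,1,0)} — 2.
  B=1, E=0: remaining (A,C,D) ∈ {(0,1,0); (1,1,0)} — 2.
  B=0, E=1: remaining (A,C,D) ∈ {(0,1,1); (1,1,1)} — 2.
  B=0, E=0: remaining (A,C,D) ∈ {(0,0,0); (0,0,1); (0,1,0); (0,1,1)} — 4.
Total: 2 + 2 + 2 + 4 = 10.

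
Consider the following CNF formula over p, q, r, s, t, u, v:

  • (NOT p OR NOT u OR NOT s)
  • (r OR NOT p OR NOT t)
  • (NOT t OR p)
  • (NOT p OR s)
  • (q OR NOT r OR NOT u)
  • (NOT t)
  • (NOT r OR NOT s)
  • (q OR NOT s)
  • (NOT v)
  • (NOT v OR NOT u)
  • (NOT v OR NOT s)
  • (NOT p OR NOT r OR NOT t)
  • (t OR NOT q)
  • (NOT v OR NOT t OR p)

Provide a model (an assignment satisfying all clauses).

p=F, q=F, r=T, s=F, t=F, u=F, v=F

Unit propagation: (NOT t) forces t = False.
The clause (NOT v) is unit: v must be False.
Unit propagation: (NOT q) forces q = False.
Unit propagation: (NOT s) forces s = False.
Unit propagation: (NOT p) forces p = False.
Pure literal: u appears only negated; assign u = False.
r is now unconstrained; take r = True.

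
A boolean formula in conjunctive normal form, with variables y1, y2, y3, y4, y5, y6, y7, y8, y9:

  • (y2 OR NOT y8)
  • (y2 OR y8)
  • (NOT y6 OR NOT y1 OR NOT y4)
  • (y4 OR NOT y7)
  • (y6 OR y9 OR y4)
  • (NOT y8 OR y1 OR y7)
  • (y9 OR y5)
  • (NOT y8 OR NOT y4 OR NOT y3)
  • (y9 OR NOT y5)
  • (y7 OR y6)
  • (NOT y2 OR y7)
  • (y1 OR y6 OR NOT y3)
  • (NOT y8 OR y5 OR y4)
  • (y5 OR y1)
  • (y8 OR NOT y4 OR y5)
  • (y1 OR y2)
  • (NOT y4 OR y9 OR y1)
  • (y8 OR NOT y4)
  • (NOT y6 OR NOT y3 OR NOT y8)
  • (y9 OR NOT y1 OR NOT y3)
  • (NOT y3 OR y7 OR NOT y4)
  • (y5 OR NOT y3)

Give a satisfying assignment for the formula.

y1 = False, y2 = True, y3 = False, y4 = True, y5 = True, y6 = False, y7 = True, y8 = True, y9 = True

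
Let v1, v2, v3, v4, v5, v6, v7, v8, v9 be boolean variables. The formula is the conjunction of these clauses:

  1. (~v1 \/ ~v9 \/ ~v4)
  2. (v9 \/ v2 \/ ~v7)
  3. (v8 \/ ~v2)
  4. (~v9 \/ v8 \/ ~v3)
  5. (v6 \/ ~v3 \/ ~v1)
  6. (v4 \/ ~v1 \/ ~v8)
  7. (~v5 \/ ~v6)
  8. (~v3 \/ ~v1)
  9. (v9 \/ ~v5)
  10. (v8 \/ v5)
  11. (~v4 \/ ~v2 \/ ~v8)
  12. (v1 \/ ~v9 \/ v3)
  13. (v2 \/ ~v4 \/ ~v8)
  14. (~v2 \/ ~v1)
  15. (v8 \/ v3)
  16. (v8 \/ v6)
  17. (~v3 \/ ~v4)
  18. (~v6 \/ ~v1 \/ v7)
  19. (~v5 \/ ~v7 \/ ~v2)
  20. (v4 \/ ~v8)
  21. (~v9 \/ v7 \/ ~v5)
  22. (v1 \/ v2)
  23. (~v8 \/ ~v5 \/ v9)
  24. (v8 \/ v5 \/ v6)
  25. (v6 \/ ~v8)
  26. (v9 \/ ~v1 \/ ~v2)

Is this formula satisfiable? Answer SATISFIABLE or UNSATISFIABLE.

UNSATISFIABLE

v8 = True:
  propagation gives v4=True, v2=False; an empty clause results — contradiction.
v8 = False:
  propagation gives v2=False, v5=True, v6=False; an empty clause results — contradiction.
Every branch closes, so no satisfying assignment exists.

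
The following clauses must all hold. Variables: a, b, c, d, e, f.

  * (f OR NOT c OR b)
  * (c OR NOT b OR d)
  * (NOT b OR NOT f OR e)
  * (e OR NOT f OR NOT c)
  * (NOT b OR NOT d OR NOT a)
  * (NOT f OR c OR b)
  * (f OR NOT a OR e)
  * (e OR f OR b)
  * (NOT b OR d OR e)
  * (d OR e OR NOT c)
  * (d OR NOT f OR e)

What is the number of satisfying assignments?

18

Split on b, then e.
  b=T, e=T: f free; 4 ways for (a,c,d) × 2^1 = 8.
  b=T, e=F: remaining (a,c,d,f) ∈ {(F,F,T,F); (F,T,T,F)} — 2.
  b=F, e=T: a, d free; 2 ways for (c,f) × 2^2 = 8.
  b=F, e=F: a clause becomes empty — 0.
Total: 8 + 2 + 8 + 0 = 18.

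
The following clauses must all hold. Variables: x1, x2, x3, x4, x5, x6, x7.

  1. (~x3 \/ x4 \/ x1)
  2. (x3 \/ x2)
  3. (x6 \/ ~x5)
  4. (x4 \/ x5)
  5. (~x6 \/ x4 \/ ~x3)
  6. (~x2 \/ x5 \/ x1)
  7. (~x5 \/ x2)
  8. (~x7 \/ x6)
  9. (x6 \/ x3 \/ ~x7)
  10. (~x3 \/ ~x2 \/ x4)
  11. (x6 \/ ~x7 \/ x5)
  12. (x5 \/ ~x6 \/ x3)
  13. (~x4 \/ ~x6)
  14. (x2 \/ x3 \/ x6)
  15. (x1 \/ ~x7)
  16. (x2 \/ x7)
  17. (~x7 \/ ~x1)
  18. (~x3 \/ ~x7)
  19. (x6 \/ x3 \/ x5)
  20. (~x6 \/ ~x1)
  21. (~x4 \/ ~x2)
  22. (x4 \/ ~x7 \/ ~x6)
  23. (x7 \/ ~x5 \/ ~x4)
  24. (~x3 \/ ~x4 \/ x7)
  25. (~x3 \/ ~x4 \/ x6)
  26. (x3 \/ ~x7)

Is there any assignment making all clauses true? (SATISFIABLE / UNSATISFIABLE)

SATISFIABLE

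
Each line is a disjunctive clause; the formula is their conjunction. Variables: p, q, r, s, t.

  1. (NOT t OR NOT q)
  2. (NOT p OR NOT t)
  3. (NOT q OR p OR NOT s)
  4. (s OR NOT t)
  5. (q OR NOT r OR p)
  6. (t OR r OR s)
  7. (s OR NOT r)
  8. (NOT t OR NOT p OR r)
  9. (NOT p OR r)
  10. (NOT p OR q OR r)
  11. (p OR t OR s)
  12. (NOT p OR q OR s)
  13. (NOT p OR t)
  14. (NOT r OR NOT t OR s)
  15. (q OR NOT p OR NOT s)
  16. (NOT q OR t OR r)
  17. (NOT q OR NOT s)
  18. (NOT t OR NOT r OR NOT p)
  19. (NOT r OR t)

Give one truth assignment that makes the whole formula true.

p=F, q=F, r=F, s=T, t=F

Check each clause:
  1. (NOT t OR NOT q) — NOT t is true.
  2. (NOT t OR NOT p) — NOT t is true.
  3. (p OR NOT s OR NOT q) — NOT q is true.
  4. (s OR NOT t) — NOT t is true.
  5. (p OR NOT r OR q) — NOT r is true.
  6. (s OR r OR t) — s is true.
  7. (s OR NOT r) — s is true.
  8. (NOT t OR NOT p OR r) — NOT t is true.
  9. (NOT p OR r) — NOT p is true.
  10. (NOT p OR q OR r) — NOT p is true.
  11. (s OR p OR t) — s is true.
  12. (q OR NOT p OR s) — s is true.
  13. (NOT p OR t) — NOT p is true.
  14. (s OR NOT r OR NOT t) — NOT t is true.
  15. (q OR NOT p OR NOT s) — NOT p is true.
  16. (t OR r OR NOT q) — NOT q is true.
  17. (NOT s OR NOT q) — NOT q is true.
  18. (NOT r OR NOT t OR NOT p) — NOT t is true.
  19. (NOT r OR t) — NOT r is true.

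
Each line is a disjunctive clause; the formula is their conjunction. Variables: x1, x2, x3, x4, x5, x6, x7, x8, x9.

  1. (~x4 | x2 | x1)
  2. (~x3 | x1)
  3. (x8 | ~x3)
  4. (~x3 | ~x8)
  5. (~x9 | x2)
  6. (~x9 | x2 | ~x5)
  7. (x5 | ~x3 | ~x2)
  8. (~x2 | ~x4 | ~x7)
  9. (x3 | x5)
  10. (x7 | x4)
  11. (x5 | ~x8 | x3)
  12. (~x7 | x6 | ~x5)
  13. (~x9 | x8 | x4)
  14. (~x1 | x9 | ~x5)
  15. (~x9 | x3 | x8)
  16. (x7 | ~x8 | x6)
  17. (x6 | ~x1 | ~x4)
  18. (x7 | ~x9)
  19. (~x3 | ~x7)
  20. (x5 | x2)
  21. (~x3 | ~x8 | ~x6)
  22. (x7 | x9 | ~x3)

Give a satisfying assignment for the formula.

x1=F, x2=T, x3=F, x4=T, x5=T, x6=F, x7=F, x8=F, x9=F

Try x1 = False.
  then x3 is forced to False.
  then x5 is forced to True.
For the remaining variables, x2 = True, x4 = True, x6 = False, x7 = False, x8 = False, x9 = False works.
Every clause has at least one true literal under this assignment.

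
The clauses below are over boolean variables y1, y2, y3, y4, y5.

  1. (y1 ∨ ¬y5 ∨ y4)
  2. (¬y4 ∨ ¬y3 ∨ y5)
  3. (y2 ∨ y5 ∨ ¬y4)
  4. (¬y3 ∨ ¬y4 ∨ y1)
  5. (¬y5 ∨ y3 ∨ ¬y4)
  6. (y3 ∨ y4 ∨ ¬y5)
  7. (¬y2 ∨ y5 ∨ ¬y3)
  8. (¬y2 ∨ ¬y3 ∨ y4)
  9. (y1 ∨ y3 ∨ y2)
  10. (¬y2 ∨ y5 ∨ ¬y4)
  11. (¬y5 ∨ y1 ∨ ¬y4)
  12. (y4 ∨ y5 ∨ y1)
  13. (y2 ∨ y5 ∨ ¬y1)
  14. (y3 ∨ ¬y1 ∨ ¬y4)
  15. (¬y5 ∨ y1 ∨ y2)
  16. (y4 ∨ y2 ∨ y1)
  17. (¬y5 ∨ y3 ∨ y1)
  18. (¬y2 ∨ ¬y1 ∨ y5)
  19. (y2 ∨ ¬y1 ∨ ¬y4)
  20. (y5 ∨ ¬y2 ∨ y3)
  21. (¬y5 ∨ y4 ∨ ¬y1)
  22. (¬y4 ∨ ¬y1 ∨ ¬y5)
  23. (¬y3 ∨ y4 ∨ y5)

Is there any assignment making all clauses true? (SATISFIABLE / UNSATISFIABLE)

UNSATISFIABLE

y5 = True:
  y1 = True:
    propagation gives y4=True; an empty clause results — contradiction.
  y1 = False:
    propagation gives y4=True; an empty clause results — contradiction.
y5 = False:
  y2 = True:
    propagation gives y3=False; an empty clause results — contradiction.
  y2 = False:
    propagation gives y4=False, y1=True; an empty clause results — contradiction.
Every branch closes, so no satisfying assignment exists.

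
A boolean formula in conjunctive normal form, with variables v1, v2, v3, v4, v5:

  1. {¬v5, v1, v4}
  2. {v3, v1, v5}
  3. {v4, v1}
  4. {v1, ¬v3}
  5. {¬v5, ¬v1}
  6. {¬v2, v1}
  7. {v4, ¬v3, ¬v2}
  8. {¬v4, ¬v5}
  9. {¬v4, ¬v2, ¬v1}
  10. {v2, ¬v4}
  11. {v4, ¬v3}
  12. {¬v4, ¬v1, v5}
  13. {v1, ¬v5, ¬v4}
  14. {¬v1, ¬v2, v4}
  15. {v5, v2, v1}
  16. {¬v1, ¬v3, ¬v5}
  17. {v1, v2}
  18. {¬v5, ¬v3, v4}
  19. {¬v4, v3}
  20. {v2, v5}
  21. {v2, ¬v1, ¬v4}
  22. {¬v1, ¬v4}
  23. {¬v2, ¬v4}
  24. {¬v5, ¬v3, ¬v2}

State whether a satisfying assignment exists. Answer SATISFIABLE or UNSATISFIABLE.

v1 = True:
  propagation gives v5=False, v4=False, v3=False, v2=False; an empty clause results — contradiction.
v1 = False:
  propagation gives v4=True, v3=False; an empty clause results — contradiction.
Every branch closes, so no satisfying assignment exists.

UNSATISFIABLE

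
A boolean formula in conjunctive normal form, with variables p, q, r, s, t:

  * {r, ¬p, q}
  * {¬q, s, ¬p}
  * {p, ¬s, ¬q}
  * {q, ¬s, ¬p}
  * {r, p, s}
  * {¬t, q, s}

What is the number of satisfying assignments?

Split on p, then q.
  p=1, q=1: remaining (r,s,t) ∈ {(0,1,0); (0,1,1); (1,1,0); (1,1,1)} — 4.
  p=1, q=0: remaining (r,s,t) ∈ {(1,0,0)} — 1.
  p=0, q=1: remaining (r,s,t) ∈ {(1,0,0); (1,0,1)} — 2.
  p=0, q=0: 5 of the 8 assignments to (r,s,t) work.
Total: 4 + 1 + 2 + 5 = 12.

12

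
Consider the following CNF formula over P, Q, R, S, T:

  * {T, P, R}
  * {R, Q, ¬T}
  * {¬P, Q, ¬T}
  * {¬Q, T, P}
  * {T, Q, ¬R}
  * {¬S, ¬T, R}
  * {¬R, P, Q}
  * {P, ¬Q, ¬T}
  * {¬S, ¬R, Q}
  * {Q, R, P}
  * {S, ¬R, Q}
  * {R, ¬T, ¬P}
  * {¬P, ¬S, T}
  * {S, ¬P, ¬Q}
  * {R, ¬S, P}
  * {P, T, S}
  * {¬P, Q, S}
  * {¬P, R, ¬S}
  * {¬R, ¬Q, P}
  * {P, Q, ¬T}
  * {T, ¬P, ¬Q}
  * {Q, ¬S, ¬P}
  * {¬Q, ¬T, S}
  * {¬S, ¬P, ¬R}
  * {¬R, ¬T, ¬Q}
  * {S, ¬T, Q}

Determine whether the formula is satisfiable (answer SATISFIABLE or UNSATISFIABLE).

UNSATISFIABLE

P = True:
  Q = True:
    propagation gives S=True, T=True, R=True; an empty clause results — contradiction.
  Q = False:
    propagation gives T=False, R=False, S=False; an empty clause results — contradiction.
P = False:
  Q = True:
    propagation gives T=True; an empty clause results — contradiction.
  Q = False:
    propagation gives R=False; an empty clause results — contradiction.
Every branch closes, so no satisfying assignment exists.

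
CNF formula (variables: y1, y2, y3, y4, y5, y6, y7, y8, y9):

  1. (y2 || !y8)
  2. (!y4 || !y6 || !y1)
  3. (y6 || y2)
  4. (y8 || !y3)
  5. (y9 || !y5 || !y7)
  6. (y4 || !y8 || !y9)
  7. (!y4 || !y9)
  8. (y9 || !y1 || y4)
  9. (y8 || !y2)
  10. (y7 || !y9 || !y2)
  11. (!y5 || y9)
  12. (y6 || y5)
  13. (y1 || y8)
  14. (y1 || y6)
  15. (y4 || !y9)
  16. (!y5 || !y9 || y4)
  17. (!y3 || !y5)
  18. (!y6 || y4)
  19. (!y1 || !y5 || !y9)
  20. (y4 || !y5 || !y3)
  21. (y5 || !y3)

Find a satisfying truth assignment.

Pure literal: y3 appears only negated; assign y3 = False.
Branch on y1: take y1 = False.
  then y8 is forced to True.
  then y2 is forced to True.
  then y6 is forced to True.
  then y4 is forced to True.
  then y9 is forced to False.
  then y5 is forced to False.
y7 is now unconstrained; take y7 = False.

y1=F, y2=T, y3=F, y4=T, y5=F, y6=T, y7=F, y8=T, y9=F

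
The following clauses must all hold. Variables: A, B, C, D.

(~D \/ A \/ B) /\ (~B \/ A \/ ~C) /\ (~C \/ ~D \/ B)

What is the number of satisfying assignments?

11

Split on B, then A.
  B=T, A=T: remaining (C,D) ∈ {(F,F); (F,T); (T,F); (T,T)} — 4.
  B=T, A=F: remaining (C,D) ∈ {(F,F); (F,T)} — 2.
  B=F, A=T: remaining (C,D) ∈ {(F,F); (F,T); (T,F)} — 3.
  B=F, A=F: remaining (C,D) ∈ {(F,F); (T,F)} — 2.
Total: 4 + 2 + 3 + 2 = 11.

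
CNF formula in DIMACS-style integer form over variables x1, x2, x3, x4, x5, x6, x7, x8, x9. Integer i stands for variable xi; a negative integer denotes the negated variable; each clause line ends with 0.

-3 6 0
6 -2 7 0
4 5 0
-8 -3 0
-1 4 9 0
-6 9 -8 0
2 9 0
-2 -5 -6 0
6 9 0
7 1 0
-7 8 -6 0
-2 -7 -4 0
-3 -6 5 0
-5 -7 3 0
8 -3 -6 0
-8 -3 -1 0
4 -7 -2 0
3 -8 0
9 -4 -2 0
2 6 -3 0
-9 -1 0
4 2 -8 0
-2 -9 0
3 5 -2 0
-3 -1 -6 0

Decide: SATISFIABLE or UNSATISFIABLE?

SATISFIABLE

Set x1 = False and propagate.
  then x7 is forced to True.
Try x2 = False.
  then x9 is forced to True.
Try x3 = False.
  then x5 is forced to False.
  then x4 is forced to True.
  then x8 is forced to False.
  then x6 is forced to False.
So x1=False, x2=False, x3=False, x4=True, x5=False, x6=False, x7=True, x8=False, x9=True is a satisfying assignment.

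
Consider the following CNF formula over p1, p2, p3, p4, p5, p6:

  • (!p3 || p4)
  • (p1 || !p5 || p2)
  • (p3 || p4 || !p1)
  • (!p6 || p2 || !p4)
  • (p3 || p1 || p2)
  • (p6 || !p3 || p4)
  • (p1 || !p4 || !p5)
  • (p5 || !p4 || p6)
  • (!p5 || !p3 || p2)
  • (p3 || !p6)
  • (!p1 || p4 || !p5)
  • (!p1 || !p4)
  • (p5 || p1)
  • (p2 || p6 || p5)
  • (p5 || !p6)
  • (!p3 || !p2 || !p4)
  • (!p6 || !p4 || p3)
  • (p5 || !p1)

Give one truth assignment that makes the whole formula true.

p1=False, p2=True, p3=False, p4=False, p5=True, p6=False

Check each clause:
  1. (p4 || !p3) — !p3 is true.
  2. (p1 || !p5 || p2) — p2 is true.
  3. (!p1 || p4 || p3) — !p1 is true.
  4. (!p6 || !p4 || p2) — p2 is true.
  5. (p1 || p2 || p3) — p2 is true.
  6. (p6 || p4 || !p3) — !p3 is true.
  7. (p1 || !p4 || !p5) — !p4 is true.
  8. (!p4 || p6 || p5) — !p4 is true.
  9. (!p3 || !p5 || p2) — p2 is true.
  10. (!p6 || p3) — !p6 is true.
  11. (p4 || !p1 || !p5) — !p1 is true.
  12. (!p1 || !p4) — !p4 is true.
  13. (p5 || p1) — p5 is true.
  14. (p2 || p6 || p5) — p2 is true.
  15. (!p6 || p5) — !p6 is true.
  16. (!p4 || !p2 || !p3) — !p4 is true.
  17. (p3 || !p4 || !p6) — !p6 is true.
  18. (p5 || !p1) — p5 is true.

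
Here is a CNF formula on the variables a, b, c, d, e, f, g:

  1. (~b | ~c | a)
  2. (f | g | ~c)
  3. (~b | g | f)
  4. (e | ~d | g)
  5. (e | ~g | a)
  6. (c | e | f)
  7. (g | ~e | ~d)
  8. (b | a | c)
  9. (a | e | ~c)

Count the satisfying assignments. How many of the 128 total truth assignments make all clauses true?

48

Split on c, then e.
  c=1, e=1: 15 of the 32 assignments to (a,b,d,f,g) work.
  c=1, e=0: b free; 5 ways for (a,d,f,g) × 2^1 = 10.
  c=0, e=1: 16 of the 32 assignments to (a,b,d,f,g) work.
  c=0, e=0: 7 of the 32 assignments to (a,b,d,f,g) work.
Total: 15 + 10 + 16 + 7 = 48.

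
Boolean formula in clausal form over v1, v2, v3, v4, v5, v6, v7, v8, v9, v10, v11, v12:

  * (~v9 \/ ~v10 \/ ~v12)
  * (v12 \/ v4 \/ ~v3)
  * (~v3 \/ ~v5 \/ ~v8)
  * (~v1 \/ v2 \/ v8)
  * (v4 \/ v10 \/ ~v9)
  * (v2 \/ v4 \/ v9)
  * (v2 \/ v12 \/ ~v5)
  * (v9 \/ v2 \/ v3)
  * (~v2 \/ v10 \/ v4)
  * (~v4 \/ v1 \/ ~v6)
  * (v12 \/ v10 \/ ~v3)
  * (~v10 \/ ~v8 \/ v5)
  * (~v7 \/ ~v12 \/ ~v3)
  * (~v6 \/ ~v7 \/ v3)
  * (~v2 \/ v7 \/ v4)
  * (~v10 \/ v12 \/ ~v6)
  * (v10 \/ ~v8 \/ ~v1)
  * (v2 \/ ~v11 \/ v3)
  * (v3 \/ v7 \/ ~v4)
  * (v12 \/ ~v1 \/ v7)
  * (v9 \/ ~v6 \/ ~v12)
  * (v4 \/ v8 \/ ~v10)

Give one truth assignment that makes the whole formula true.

v1=0, v2=1, v3=0, v4=1, v5=0, v6=0, v7=1, v8=1, v9=0, v10=0, v11=1, v12=0

Check each clause:
  1. (~v9 \/ ~v10 \/ ~v12) — ~v12 is true.
  2. (v12 \/ ~v3 \/ v4) — ~v3 is true.
  3. (~v8 \/ ~v5 \/ ~v3) — ~v5 is true.
  4. (v8 \/ v2 \/ ~v1) — v8 is true.
  5. (~v9 \/ v4 \/ v10) — v4 is true.
  6. (v2 \/ v4 \/ v9) — v2 is true.
  7. (v12 \/ ~v5 \/ v2) — v2 is true.
  8. (v3 \/ v2 \/ v9) — v2 is true.
  9. (v4 \/ ~v2 \/ v10) — v4 is true.
  10. (~v4 \/ ~v6 \/ v1) — ~v6 is true.
  11. (~v3 \/ v10 \/ v12) — ~v3 is true.
  12. (v5 \/ ~v10 \/ ~v8) — ~v10 is true.
  13. (~v3 \/ ~v12 \/ ~v7) — ~v12 is true.
  14. (~v6 \/ ~v7 \/ v3) — ~v6 is true.
  15. (~v2 \/ v7 \/ v4) — v4 is true.
  16. (v12 \/ ~v6 \/ ~v10) — ~v6 is true.
  17. (~v1 \/ v10 \/ ~v8) — ~v1 is true.
  18. (~v11 \/ v2 \/ v3) — v2 is true.
  19. (~v4 \/ v3 \/ v7) — v7 is true.
  20. (~v1 \/ v12 \/ v7) — ~v1 is true.
  21. (~v6 \/ v9 \/ ~v12) — ~v6 is true.
  22. (v8 \/ ~v10 \/ v4) — v8 is true.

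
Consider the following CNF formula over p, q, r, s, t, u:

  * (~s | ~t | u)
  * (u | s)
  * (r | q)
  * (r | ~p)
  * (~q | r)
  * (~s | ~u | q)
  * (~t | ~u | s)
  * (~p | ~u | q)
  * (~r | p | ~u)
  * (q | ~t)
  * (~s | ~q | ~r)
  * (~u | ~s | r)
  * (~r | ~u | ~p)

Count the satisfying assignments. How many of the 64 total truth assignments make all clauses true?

2

Satisfying assignments:
  p=0 q=0 r=1 s=1 t=0 u=0
  p=1 q=0 r=1 s=1 t=0 u=0
Count: 2.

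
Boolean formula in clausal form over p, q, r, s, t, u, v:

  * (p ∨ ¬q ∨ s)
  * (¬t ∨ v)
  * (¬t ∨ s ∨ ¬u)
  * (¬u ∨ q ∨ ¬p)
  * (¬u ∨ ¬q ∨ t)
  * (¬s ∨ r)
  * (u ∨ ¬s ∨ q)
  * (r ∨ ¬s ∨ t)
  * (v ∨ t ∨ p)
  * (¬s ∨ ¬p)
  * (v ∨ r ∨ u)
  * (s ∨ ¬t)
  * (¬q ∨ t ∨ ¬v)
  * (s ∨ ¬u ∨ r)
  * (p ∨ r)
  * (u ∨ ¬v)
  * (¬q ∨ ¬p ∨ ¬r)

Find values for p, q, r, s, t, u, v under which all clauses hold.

p=False, q=False, r=True, s=True, t=False, u=True, v=True

Check each clause:
  1. (¬q ∨ p ∨ s) — s is true.
  2. (v ∨ ¬t) — ¬t is true.
  3. (¬u ∨ ¬t ∨ s) — ¬t is true.
  4. (q ∨ ¬p ∨ ¬u) — ¬p is true.
  5. (¬u ∨ ¬q ∨ t) — ¬q is true.
  6. (r ∨ ¬s) — r is true.
  7. (¬s ∨ u ∨ q) — u is true.
  8. (t ∨ r ∨ ¬s) — r is true.
  9. (v ∨ p ∨ t) — v is true.
  10. (¬p ∨ ¬s) — ¬p is true.
  11. (v ∨ u ∨ r) — r is true.
  12. (¬t ∨ s) — ¬t is true.
  13. (t ∨ ¬q ∨ ¬v) — ¬q is true.
  14. (¬u ∨ s ∨ r) — r is true.
  15. (p ∨ r) — r is true.
  16. (u ∨ ¬v) — u is true.
  17. (¬r ∨ ¬q ∨ ¬p) — ¬p is true.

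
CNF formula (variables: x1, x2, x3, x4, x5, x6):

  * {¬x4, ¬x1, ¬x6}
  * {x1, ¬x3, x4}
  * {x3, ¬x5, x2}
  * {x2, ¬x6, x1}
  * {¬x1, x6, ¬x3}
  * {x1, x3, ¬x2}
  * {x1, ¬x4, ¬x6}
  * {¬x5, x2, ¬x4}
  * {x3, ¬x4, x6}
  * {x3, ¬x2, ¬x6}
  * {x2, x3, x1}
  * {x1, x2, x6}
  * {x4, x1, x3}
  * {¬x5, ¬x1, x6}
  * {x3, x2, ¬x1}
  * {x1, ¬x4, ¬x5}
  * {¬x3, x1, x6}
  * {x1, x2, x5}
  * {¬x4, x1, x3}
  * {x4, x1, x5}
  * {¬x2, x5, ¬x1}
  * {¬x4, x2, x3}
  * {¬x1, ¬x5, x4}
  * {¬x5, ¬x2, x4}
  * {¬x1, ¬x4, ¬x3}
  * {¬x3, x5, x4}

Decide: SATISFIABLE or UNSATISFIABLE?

UNSATISFIABLE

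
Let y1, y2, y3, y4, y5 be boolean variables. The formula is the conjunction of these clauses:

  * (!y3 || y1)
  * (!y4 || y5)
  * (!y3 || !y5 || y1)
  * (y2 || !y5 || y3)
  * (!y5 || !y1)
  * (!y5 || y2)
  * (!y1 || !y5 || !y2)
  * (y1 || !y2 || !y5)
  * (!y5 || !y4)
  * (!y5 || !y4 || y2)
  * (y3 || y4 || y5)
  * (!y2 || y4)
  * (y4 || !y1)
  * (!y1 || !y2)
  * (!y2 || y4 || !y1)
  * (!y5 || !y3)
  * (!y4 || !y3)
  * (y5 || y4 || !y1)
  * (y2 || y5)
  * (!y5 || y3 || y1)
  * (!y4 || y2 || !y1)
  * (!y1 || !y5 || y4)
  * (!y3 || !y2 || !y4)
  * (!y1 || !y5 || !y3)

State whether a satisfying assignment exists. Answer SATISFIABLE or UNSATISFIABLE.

y5 = True:
  propagation gives y1=False, y3=False; an empty clause results — contradiction.
y5 = False:
  propagation gives y4=False, y3=True, y1=True; an empty clause results — contradiction.
Every branch closes, so no satisfying assignment exists.

UNSATISFIABLE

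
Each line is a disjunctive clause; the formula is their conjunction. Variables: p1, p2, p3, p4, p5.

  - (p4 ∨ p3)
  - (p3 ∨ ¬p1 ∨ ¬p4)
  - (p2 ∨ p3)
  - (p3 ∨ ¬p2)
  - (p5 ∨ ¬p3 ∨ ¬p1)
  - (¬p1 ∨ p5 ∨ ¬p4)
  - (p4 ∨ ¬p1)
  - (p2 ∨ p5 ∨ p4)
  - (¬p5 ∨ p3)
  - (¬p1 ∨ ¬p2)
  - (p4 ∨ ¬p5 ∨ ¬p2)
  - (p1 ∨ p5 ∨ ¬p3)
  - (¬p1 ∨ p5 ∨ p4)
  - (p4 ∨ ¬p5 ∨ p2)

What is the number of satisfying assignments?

The models are:
  p1=F p2=F p3=T p4=T p5=T
  p1=F p2=T p3=T p4=T p5=T
  p1=T p2=F p3=T p4=T p5=T
That's 3 in total.

3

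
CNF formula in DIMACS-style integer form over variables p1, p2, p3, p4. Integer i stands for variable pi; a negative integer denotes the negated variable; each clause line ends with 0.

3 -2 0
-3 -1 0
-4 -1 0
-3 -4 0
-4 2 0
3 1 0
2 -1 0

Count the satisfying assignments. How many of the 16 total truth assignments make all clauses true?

The models are:
  p1=0 p2=0 p3=1 p4=0
  p1=0 p2=1 p3=1 p4=0
That's 2 in total.

2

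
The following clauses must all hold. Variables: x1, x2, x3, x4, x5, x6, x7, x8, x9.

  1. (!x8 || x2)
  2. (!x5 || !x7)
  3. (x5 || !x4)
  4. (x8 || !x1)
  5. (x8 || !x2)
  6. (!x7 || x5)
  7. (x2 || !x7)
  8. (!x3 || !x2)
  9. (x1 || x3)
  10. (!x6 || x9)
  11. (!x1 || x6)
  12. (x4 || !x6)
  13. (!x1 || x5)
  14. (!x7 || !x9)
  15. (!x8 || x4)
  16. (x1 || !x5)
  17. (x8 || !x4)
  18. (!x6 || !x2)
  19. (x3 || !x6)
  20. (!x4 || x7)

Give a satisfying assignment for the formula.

x1=0, x2=0, x3=1, x4=0, x5=0, x6=0, x7=0, x8=0, x9=1

Set x1 = False and propagate.
  then x3 is forced to True.
  then x2 is forced to False.
  then x8 is forced to False.
  then x7 is forced to False.
  then x5 is forced to False.
  then x4 is forced to False.
  then x6 is forced to False.
x9 is now unconstrained; take x9 = True.
Every clause has at least one true literal under this assignment.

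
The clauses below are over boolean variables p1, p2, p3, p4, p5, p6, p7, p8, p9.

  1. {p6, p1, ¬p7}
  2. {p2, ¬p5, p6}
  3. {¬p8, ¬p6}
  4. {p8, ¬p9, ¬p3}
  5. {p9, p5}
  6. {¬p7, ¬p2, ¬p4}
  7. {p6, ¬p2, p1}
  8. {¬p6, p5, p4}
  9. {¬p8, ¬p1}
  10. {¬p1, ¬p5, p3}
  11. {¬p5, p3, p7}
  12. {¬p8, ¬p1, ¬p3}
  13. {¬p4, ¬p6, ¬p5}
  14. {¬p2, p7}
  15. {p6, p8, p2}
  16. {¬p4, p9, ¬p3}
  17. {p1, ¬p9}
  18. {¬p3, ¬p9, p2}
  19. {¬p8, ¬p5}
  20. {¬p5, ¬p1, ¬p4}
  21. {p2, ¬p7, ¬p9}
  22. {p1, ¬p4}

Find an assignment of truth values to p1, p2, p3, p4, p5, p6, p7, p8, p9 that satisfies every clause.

p1 = 1, p2 = 0, p3 = 1, p4 = 0, p5 = 1, p6 = 1, p7 = 1, p8 = 0, p9 = 0

Try p1 = True.
  then p8 is forced to False.
Set p2 = False and propagate.
  then p6 is forced to True.
Set p3 = True and propagate.
  then p9 is forced to False.
  then p5 is forced to True.
  then p4 is forced to False.
p7 is now unconstrained; take p7 = True.
Check each clause:
  1. {p6, p1, ¬p7} — p1 is true.
  2. {p2, p6, ¬p5} — p6 is true.
  3. {¬p8, ¬p6} — ¬p8 is true.
  4. {p8, ¬p9, ¬p3} — ¬p9 is true.
  5. {p5, p9} — p5 is true.
  6. {¬p4, ¬p2, ¬p7} — ¬p4 is true.
  7. {p1, ¬p2, p6} — p1 is true.
  8. {¬p6, p4, p5} — p5 is true.
  9. {¬p8, ¬p1} — ¬p8 is true.
  10. {¬p5, p3, ¬p1} — p3 is true.
  11. {p7, p3, ¬p5} — p3 is true.
  12. {¬p3, ¬p8, ¬p1} — ¬p8 is true.
  13. {¬p5, ¬p4, ¬p6} — ¬p4 is true.
  14. {p7, ¬p2} — ¬p2 is true.
  15. {p8, p2, p6} — p6 is true.
  16. {¬p4, p9, ¬p3} — ¬p4 is true.
  17. {¬p9, p1} — p1 is true.
  18. {p2, ¬p3, ¬p9} — ¬p9 is true.
  19. {¬p8, ¬p5} — ¬p8 is true.
  20. {¬p5, ¬p4, ¬p1} — ¬p4 is true.
  21. {p2, ¬p9, ¬p7} — ¬p9 is true.
  22. {p1, ¬p4} — p1 is true.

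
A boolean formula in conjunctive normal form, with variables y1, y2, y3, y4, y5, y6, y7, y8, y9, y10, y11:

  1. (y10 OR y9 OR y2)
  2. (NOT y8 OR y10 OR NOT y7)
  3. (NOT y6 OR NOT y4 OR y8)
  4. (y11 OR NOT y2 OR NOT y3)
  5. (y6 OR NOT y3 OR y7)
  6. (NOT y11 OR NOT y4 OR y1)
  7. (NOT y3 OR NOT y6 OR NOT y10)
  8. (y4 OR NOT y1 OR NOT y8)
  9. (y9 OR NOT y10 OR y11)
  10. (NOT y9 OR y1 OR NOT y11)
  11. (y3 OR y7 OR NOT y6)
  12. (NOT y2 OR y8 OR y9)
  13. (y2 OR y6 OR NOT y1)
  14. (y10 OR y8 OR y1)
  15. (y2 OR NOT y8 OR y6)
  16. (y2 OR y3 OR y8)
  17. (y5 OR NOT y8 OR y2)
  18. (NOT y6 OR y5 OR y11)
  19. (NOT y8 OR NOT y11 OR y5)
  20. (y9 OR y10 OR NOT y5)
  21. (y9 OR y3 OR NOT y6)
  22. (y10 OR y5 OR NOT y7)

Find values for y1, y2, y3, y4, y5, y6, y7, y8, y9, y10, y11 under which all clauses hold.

y1=False, y2=True, y3=False, y4=True, y5=True, y6=True, y7=True, y8=True, y9=True, y10=True, y11=False

Try y1 = False.
Set y2 = True and propagate.
Try y3 = False.
For the remaining variables, y4 = True, y5 = True, y6 = True, y7 = True, y8 = True, y9 = True, y10 = True, y11 = False works.
Every clause has at least one true literal under this assignment.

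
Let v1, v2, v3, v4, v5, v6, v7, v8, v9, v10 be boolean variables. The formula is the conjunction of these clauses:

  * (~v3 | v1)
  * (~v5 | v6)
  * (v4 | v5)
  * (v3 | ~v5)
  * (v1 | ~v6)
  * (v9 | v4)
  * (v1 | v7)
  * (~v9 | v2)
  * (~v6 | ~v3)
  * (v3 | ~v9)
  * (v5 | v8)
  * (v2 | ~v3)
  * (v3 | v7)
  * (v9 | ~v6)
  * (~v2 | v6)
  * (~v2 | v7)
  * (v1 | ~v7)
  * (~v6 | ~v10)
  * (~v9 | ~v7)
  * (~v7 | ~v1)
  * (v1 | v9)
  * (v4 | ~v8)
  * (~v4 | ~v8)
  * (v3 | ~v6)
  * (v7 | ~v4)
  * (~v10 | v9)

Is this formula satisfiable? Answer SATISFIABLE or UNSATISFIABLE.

v3 = True:
  propagation gives v1=True, v6=False, v5=False, v4=True; an empty clause results — contradiction.
v3 = False:
  propagation gives v5=False, v4=True, v9=False, v8=True; an empty clause results — contradiction.
Every branch closes, so no satisfying assignment exists.

UNSATISFIABLE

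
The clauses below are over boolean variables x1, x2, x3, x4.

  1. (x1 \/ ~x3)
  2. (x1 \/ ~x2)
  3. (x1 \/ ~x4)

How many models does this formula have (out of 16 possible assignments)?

9

Case analysis on x1 and x2:
  x1=1, x2=1: remaining (x3,x4) ∈ {(0,0); (0,1); (1,0); (1,1)} — 4.
  x1=1, x2=0: remaining (x3,x4) ∈ {(0,0); (0,1); (1,0); (1,1)} — 4.
  x1=0, x2=1: a clause becomes empty — 0.
  x1=0, x2=0: remaining (x3,x4) ∈ {(0,0)} — 1.
Total: 4 + 4 + 0 + 1 = 9.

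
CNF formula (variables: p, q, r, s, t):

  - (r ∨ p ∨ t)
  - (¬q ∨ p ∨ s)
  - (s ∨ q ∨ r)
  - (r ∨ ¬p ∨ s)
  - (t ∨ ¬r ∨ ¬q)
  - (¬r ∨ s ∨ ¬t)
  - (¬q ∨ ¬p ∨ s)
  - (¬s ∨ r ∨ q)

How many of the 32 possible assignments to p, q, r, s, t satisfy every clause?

11

Split on r, then s.
  r=1, s=1: p free; 3 ways for (q,t) × 2^1 = 6.
  r=1, s=0: remaining (p,q,t) ∈ {(0,0,0); (1,0,0)} — 2.
  r=0, s=1: remaining (p,q,t) ∈ {(0,1,1); (1,1,0); (1,1,1)} — 3.
  r=0, s=0: a clause becomes empty — 0.
Total: 6 + 2 + 3 + 0 = 11.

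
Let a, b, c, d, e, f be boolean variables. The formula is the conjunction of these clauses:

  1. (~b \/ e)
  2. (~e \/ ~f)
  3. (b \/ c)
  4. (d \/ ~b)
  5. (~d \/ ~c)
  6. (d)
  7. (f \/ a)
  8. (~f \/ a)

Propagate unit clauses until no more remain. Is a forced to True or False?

True

(d) stands alone — d = True.
In (~d \/ ~c), ~d is now false; ~c must hold, so c = False.
From (c \/ b) and c = False: b = True.
(~b \/ e): since b = True, the clause reduces to (e). e = True.
(~e \/ ~f) with e = True leaves only ~f, so f = False.
(f \/ a) with f = False leaves only a, so a = True.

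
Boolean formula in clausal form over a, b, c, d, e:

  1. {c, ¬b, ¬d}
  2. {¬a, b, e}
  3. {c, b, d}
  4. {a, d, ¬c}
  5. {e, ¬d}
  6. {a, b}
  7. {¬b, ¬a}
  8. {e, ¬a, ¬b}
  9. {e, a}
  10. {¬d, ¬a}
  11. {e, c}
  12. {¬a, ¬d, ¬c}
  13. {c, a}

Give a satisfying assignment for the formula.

Pure literal: e appears only positively; assign e = True.
Set a = True and propagate.
  then b is forced to False.
  then d is forced to False.
  then c is forced to True.

a=T, b=F, c=T, d=F, e=T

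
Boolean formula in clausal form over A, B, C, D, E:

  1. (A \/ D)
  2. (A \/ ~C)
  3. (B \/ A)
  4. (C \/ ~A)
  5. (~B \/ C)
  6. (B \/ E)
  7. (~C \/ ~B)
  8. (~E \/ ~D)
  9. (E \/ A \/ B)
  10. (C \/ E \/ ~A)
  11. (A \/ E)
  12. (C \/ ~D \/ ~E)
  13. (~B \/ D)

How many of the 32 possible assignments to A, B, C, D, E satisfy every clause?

1

The models are:
  A=T B=F C=T D=F E=T
That's 1 in total.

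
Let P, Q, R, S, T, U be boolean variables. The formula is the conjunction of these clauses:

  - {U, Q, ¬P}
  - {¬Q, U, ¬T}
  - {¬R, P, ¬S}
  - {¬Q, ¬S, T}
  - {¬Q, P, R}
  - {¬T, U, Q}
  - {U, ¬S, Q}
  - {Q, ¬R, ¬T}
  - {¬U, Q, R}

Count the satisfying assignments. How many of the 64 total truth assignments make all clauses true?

16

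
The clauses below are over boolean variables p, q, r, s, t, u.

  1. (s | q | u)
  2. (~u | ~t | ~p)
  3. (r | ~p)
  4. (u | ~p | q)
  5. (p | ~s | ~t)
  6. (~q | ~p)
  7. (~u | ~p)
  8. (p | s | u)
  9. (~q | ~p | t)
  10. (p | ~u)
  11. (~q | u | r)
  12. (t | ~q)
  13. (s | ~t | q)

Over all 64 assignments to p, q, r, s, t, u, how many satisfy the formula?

2

The models are:
  p=0 q=0 r=0 s=1 t=0 u=0
  p=0 q=0 r=1 s=1 t=0 u=0
That's 2 in total.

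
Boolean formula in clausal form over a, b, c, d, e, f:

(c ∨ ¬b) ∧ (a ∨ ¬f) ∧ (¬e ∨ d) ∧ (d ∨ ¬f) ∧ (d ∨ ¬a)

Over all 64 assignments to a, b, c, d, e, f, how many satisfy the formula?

21

Split on d, then a.
  d=T, a=T: e, f free; 3 ways for (b,c) × 2^2 = 12.
  d=T, a=F: e free; 3 ways for (b,c,f) × 2^1 = 6.
  d=F, a=T: a clause becomes empty — 0.
  d=F, a=F: remaining (b,c,e,f) ∈ {(F,F,F,F); (F,T,F,F); (T,T,F,F)} — 3.
Total: 12 + 6 + 0 + 3 = 21.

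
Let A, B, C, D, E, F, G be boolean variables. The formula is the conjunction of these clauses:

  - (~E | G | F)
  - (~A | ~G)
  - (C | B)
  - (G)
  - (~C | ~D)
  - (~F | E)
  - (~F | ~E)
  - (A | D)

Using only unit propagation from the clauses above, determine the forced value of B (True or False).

Unit clause (G) sets G = True.
(~G | ~A) with G = True leaves only ~A, so A = False.
(D | A) with A = False leaves only D, so D = True.
From (~C | ~D) and D = True: C = False.
In (C | B), C is now false; B must hold, so B = True.

True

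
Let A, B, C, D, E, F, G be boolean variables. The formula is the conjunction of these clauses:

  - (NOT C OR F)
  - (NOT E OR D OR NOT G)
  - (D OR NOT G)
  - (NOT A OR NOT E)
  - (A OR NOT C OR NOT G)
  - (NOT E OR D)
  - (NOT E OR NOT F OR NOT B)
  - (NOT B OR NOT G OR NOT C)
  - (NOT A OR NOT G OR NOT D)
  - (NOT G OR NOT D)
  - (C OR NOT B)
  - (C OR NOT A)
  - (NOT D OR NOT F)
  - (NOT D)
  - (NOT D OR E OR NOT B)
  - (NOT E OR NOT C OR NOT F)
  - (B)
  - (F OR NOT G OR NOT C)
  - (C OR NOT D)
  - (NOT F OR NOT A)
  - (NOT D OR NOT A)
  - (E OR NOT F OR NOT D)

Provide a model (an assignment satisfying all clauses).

The clause (NOT D) is unit: D must be False.
The clause (NOT G) is unit: G must be False.
(NOT E) is a unit clause, so E = False.
(B) is a unit clause, so B = True.
Unit propagation: (C) forces C = True.
The clause (F) is unit: F must be True.
Unit propagation: (NOT A) forces A = False.
Check each clause:
  1. (F OR NOT C) — F is true.
  2. (NOT G OR NOT E OR D) — NOT G is true.
  3. (D OR NOT G) — NOT G is true.
  4. (NOT E OR NOT A) — NOT E is true.
  5. (A OR NOT G OR NOT C) — NOT G is true.
  6. (NOT E OR D) — NOT E is true.
  7. (NOT F OR NOT E OR NOT B) — NOT E is true.
  8. (NOT C OR NOT B OR NOT G) — NOT G is true.
  9. (NOT A OR NOT D OR NOT G) — NOT G is true.
  10. (NOT D OR NOT G) — NOT G is true.
  11. (NOT B OR C) — C is true.
  12. (C OR NOT A) — C is true.
  13. (NOT F OR NOT D) — NOT D is true.
  14. (NOT D) — NOT D is true.
  15. (NOT D OR NOT B OR E) — NOT D is true.
  16. (NOT E OR NOT F OR NOT C) — NOT E is true.
  17. (B) — B is true.
  18. (NOT G OR NOT C OR F) — NOT G is true.
  19. (C OR NOT D) — C is true.
  20. (NOT A OR NOT F) — NOT A is true.
  21. (NOT D OR NOT A) — NOT D is true.
  22. (E OR NOT F OR NOT D) — NOT D is true.

A = 0  B = 1  C = 1  D = 0  E = 0  F = 1  G = 0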